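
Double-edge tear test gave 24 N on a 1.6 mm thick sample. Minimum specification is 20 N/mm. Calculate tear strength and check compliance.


Tear strength = 24 / 1.6 = 15.0 N/mm
Required minimum = 20 N/mm
Compliant: No


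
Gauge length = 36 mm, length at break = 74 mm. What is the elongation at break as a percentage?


Extension = 74 - 36 = 38 mm
Elongation = 38 / 36 x 100 = 105.6%


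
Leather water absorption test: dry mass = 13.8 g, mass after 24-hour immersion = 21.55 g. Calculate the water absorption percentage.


56.2%


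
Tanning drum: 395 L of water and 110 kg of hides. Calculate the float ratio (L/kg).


Float ratio = water / hide weight
Ratio = 395 / 110 = 3.6


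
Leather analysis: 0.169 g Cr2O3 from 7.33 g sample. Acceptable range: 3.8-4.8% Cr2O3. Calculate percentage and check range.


Cr2O3% = 0.169 / 7.33 x 100 = 2.31%
Acceptable range: 3.8 to 4.8%
Within range: No


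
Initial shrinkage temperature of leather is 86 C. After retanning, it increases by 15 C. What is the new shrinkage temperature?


New Ts = 86 + 15 = 101 C


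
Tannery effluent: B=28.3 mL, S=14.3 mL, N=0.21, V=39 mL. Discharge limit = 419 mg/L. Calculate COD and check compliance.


COD = (28.3 - 14.3) x 0.21 x 8000 / 39 = 603.1 mg/L
Limit: 419 mg/L
Compliant: No


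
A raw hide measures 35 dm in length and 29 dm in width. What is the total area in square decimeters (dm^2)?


1015 dm^2


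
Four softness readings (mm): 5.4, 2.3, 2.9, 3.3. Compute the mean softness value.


3.48 mm

Sum = 5.4 + 2.3 + 2.9 + 3.3
Mean = 13.9 / 4 = 3.48 mm


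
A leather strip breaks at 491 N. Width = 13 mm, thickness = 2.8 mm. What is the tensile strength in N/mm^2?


13.49 N/mm^2


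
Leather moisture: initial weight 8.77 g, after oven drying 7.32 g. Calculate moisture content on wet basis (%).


16.5%

Moisture = 8.77 - 7.32 = 1.45 g
MC = 1.45 / 8.77 x 100 = 16.5%


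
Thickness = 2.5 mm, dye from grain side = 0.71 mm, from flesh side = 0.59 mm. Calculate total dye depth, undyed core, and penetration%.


Total dyed = 1.30 mm
Undyed core = 1.20 mm
Penetration = 52.0%

Total dyed = 0.71 + 0.59 = 1.30 mm
Undyed core = 2.5 - 1.30 = 1.20 mm
Penetration = 1.30 / 2.5 x 100 = 52.0%


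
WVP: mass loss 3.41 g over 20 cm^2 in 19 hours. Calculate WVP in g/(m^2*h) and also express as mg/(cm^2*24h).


WVP = 89.74 g/(m^2*h)
Daily rate = 215.37 mg/(cm^2*24h)

WVP = 3.41 / (20 x 19) x 10000 = 89.74 g/(m^2*h)
Mass loss in mg = 3.41 x 1000 = 3410 mg
Per cm^2 per 24h in mg: 3410 x 24 / (20 x 19) = 81840 / 380 = 215.37 mg/(cm^2*24h)


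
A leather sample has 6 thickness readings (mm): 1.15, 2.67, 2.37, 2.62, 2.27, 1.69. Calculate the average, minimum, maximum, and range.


Average = 2.13 mm
Min = 1.15 mm
Max = 2.67 mm
Range = 1.52 mm

Sum = 12.77
Average = 12.77 / 6 = 2.13 mm
Minimum = 1.15 mm
Maximum = 2.67 mm
Range = 2.67 - 1.15 = 1.52 mm


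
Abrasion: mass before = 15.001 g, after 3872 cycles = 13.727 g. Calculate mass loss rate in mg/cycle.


0.329 mg/cycle


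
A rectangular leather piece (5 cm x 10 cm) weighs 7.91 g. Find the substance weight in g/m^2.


Area = 5 x 10 = 50 cm^2
SW = 7.91 / 50 x 10000 = 1582.0 g/m^2


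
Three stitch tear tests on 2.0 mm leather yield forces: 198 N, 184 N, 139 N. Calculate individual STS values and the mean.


STS1 = 99.0 N/mm
STS2 = 92.0 N/mm
STS3 = 69.5 N/mm
Mean = 86.8 N/mm

STS1 = 198 / 2.0 = 99.0 N/mm
STS2 = 184 / 2.0 = 92.0 N/mm
STS3 = 139 / 2.0 = 69.5 N/mm
Mean = (99.0 + 92.0 + 69.5) / 3 = 86.8 N/mm


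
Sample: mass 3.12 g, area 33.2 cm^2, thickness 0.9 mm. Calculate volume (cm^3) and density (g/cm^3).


Volume = 2.988 cm^3
Density = 1.044 g/cm^3


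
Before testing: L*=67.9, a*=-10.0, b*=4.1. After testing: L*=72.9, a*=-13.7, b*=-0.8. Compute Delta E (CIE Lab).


dL = 72.9 - 67.9 = 5.0
da = -13.7 - (-10.0) = -3.7
db = -0.8 - 4.1 = -4.9
dE = sqrt((5.0)^2 + (-3.7)^2 + (-4.9)^2) = 7.92


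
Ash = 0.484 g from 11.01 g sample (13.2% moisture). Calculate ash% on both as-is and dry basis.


As-is ash% = 0.484 / 11.01 x 100 = 4.40%
Dry mass = 11.01 x (100 - 13.2) / 100 = 9.55668 g
Dry-basis ash% = 0.484 / 9.55668 x 100 = 5.06%


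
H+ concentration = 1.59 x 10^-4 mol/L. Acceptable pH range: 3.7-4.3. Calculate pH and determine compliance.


pH = 3.80
Compliant: Yes

pH = -log10(1.59 x 10^-4) = 3.80
Range: 3.7 to 4.3
Compliant: Yes


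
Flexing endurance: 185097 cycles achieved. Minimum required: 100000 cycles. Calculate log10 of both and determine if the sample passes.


Achieved: log10 = 5.27
Required: log10 = 5.00
Passes: Yes

log10(185097) = 5.27
log10(100000) = 5.00
Passes: Yes


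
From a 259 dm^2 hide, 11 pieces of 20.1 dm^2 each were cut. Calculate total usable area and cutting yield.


Total usable = 11 x 20.1 = 221.1 dm^2
Yield = 221.1 / 259 x 100 = 85.4%


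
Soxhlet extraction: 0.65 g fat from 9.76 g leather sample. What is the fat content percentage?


6.7%


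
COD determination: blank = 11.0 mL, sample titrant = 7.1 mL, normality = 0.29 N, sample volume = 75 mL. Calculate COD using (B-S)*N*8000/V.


COD = (11.0 - 7.1) x 0.29 x 8000 / 75
COD = 3.9 x 0.29 x 8000 / 75
COD = 120.6 mg/L


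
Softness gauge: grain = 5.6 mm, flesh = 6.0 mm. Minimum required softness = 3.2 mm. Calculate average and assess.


Average = (5.6 + 6.0) / 2 = 5.80 mm
Minimum = 3.2 mm
Meets requirement: Yes


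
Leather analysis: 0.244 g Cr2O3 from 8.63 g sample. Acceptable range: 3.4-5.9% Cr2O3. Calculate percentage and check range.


Cr2O3% = 0.244 / 8.63 x 100 = 2.83%
Acceptable range: 3.4 to 5.9%
Within range: No


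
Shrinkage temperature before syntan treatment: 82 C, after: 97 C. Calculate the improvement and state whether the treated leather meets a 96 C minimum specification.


Improvement = 97 - 82 = 15 C
Spec check: 97 C >= 96 C? Yes


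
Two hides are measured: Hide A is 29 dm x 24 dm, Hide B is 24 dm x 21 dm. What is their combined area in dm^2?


1200 dm^2

Hide A area = 29 x 24 = 696 dm^2
Hide B area = 24 x 21 = 504 dm^2
Total = 696 + 504 = 1200 dm^2


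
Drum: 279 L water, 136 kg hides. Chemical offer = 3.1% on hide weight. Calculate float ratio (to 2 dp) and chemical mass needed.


Float ratio = 2.05
Chemical needed = 4.216 kg

Float ratio = 279 / 136 = 2.05
Chemical = 136 x 3.1 / 100 = 4.216 kg


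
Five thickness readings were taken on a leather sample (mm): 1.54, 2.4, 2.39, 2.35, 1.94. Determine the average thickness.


2.12 mm

Sum = 1.54 + 2.4 + 2.39 + 2.35 + 1.94 = 10.62
Average = 10.62 / 5 = 2.12 mm


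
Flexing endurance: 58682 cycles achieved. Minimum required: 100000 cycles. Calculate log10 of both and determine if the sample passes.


log10(58682) = 4.77
log10(100000) = 5.00
Passes: No


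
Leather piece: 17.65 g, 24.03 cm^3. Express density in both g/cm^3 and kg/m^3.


Density = 17.65 / 24.03 = 0.734 g/cm^3
Convert: 0.734 x 1000 = 734 kg/m^3


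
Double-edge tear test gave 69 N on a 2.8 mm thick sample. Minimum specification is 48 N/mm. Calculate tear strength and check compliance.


Tear strength = 24.6 N/mm
Compliant: No


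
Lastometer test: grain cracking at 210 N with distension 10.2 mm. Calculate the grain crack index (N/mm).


20.6 N/mm

Grain crack index = force / distension
Index = 210 / 10.2 = 20.6 N/mm


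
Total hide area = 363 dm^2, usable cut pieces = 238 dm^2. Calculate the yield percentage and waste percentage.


Yield = 65.6%
Waste = 34.4%

Yield = 238 / 363 x 100 = 65.6%
Waste = 363 - 238 = 125 dm^2
Waste% = 100 - 65.6 = 34.4%


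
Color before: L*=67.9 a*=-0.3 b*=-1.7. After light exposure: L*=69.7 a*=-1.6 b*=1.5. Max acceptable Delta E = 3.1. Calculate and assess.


dL = 1.8, da = -1.3, db = 3.2
dE = sqrt((1.8)^2 + (-1.3)^2 + (3.2)^2) = 3.89
Max = 3.1
Passes: No


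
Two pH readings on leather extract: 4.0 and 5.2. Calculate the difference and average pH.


Difference = 1.2
Average pH = 4.60

Difference = |4.0 - 5.2| = 1.2
Average = (4.0 + 5.2) / 2 = 4.60


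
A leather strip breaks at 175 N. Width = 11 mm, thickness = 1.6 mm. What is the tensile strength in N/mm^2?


9.94 N/mm^2

Cross-sectional area = 11 x 1.6 = 17.6 mm^2
Tensile strength = 175 / 17.6 = 9.94 N/mm^2


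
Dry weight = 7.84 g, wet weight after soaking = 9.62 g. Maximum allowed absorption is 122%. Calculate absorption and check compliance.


WA = (9.62 - 7.84) / 7.84 x 100 = 22.7%
Maximum allowed: 122%
Compliant: Yes


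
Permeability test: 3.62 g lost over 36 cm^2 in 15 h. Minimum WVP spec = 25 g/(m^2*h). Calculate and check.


WVP = 3.62 / (36 x 15) x 10000 = 67.04 g/(m^2*h)
Minimum: 25 g/(m^2*h)
Meets spec: Yes


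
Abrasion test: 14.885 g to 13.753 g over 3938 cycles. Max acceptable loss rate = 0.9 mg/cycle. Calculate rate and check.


Loss = 14.885 - 13.753 = 1.132 g
Rate = 1.132 g / 3938 cycles x 1000 = 0.287 mg/cycle
Max = 0.9 mg/cycle
Passes: Yes


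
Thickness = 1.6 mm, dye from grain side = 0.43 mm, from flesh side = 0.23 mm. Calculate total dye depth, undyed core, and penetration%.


Total dyed = 0.66 mm
Undyed core = 0.94 mm
Penetration = 41.3%

Total dyed = 0.43 + 0.23 = 0.66 mm
Undyed core = 1.6 - 0.66 = 0.94 mm
Penetration = 0.66 / 1.6 x 100 = 41.3%


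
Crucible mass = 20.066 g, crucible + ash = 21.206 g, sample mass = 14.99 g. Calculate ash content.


Ash mass = 1.140 g
Ash content = 7.61%

Ash mass = 21.206 - 20.066 = 1.140 g
Ash% = 1.140 / 14.99 x 100 = 7.61%


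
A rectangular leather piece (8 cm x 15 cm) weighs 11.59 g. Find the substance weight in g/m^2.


965.8 g/m^2

Area = 8 x 15 = 120 cm^2
SW = 11.59 / 120 x 10000 = 965.8 g/m^2


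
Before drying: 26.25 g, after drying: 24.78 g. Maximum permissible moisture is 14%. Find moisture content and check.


Moisture content = 5.6%
Acceptable: Yes

MC = (26.25 - 24.78) / 26.25 x 100 = 5.6%
Maximum: 14%
Acceptable: Yes


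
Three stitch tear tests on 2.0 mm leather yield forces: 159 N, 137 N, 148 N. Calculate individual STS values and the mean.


STS1 = 159 / 2.0 = 79.5 N/mm
STS2 = 137 / 2.0 = 68.5 N/mm
STS3 = 148 / 2.0 = 74.0 N/mm
Mean = (79.5 + 68.5 + 74.0) / 3 = 74.0 N/mm


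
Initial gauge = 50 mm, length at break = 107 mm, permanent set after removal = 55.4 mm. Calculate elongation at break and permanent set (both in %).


Elongation at break = (107 - 50) / 50 x 100 = 114.0%
Permanent set = (55.4 - 50) / 50 x 100 = 10.8%


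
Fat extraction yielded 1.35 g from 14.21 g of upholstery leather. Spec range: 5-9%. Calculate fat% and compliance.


Fat content = 9.5%
Compliant: No


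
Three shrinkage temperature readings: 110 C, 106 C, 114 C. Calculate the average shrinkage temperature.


Average = (110 + 106 + 114) / 3
Average = 330 / 3 = 110.0 C


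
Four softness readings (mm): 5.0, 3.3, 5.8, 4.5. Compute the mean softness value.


4.65 mm

Sum = 5.0 + 3.3 + 5.8 + 4.5
Mean = 18.6 / 4 = 4.65 mm


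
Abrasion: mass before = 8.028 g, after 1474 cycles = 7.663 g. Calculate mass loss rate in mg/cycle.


0.248 mg/cycle

Mass loss = 8.028 - 7.663 = 0.365 g
Rate = 0.365 / 1474 x 1000 = 0.248 mg/cycle


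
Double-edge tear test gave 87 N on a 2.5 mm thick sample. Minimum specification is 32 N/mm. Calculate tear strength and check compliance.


Tear strength = 87 / 2.5 = 34.8 N/mm
Required minimum = 32 N/mm
Compliant: Yes


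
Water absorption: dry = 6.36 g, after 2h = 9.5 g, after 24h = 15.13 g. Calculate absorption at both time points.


WA (2h) = (9.5 - 6.36) / 6.36 x 100 = 49.4%
WA (24h) = (15.13 - 6.36) / 6.36 x 100 = 137.9%


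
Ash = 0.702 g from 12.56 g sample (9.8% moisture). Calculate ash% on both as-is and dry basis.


As-is ash% = 0.702 / 12.56 x 100 = 5.59%
Dry mass = 12.56 x (100 - 9.8) / 100 = 11.32912 g
Dry-basis ash% = 0.702 / 11.32912 x 100 = 6.20%


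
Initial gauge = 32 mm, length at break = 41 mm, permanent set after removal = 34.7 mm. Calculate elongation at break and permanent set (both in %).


Elongation at break = (41 - 32) / 32 x 100 = 28.1%
Permanent set = (34.7 - 32) / 32 x 100 = 8.4%


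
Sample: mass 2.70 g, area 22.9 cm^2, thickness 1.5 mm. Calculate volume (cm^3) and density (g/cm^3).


Volume = 3.435 cm^3
Density = 0.786 g/cm^3


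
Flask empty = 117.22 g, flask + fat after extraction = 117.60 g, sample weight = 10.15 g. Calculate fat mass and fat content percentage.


Fat mass = 117.60 - 117.22 = 0.38 g
Fat% = 0.38 / 10.15 x 100 = 3.7%


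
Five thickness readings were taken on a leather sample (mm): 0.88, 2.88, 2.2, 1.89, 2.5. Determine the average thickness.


Sum = 0.88 + 2.88 + 2.2 + 1.89 + 2.5 = 10.35
Average = 10.35 / 5 = 2.07 mm


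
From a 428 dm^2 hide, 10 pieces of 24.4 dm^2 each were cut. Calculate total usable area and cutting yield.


Usable area = 244.0 dm^2
Yield = 57.0%

Total usable = 10 x 24.4 = 244.0 dm^2
Yield = 244.0 / 428 x 100 = 57.0%


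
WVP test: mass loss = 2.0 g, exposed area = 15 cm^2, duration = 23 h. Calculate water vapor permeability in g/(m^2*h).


57.97 g/(m^2*h)


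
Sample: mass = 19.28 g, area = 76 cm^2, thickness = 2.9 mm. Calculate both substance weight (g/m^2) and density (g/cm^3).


SW = 19.28 / 76 x 10000 = 2536.8 g/m^2
Volume = 76 x 2.9 / 10 = 22.04 cm^3
Density = 19.28 / 22.04 = 0.875 g/cm^3


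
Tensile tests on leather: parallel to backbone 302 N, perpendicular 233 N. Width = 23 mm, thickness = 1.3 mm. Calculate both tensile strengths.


Parallel = 10.10 N/mm^2
Perpendicular = 7.79 N/mm^2


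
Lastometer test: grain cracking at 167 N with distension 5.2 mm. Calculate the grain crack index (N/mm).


Grain crack index = force / distension
Index = 167 / 5.2 = 32.1 N/mm


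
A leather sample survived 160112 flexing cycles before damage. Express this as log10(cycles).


5.20


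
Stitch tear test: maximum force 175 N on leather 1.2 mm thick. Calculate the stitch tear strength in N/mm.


Stitch tear strength = force / thickness
STS = 175 / 1.2 = 145.8 N/mm


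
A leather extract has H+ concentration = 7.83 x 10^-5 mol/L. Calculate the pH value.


pH = 4.11

pH = -log10[H+]
pH = -log10(7.83 x 10^-5) = 4.11


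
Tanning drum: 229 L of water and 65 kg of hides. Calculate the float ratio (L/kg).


3.5

Float ratio = water / hide weight
Ratio = 229 / 65 = 3.5


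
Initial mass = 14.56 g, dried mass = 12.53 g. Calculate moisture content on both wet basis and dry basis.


Moisture lost = 14.56 - 12.53 = 2.03 g
Wet basis MC = 2.03 / 14.56 x 100 = 13.9%
Dry basis MC = 2.03 / 12.53 x 100 = 16.2%


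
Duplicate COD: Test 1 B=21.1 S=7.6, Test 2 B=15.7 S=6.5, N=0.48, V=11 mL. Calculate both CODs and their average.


COD1 = 4712.7 mg/L
COD2 = 3211.6 mg/L
Average = 3962.2 mg/L

COD1 = (21.1 - 7.6) x 0.48 x 8000 / 11 = 4712.7 mg/L
COD2 = (15.7 - 6.5) x 0.48 x 8000 / 11 = 3211.6 mg/L
Average = (4712.7 + 3211.6) / 2 = 3962.2 mg/L


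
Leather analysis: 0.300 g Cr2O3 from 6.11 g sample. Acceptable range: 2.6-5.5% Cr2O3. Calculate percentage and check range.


Cr2O3% = 0.300 / 6.11 x 100 = 4.91%
Acceptable range: 2.6 to 5.5%
Within range: Yes


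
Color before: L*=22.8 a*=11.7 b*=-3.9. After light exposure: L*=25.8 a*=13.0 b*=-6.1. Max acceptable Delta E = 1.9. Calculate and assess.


Delta E = 3.94
Passes: No


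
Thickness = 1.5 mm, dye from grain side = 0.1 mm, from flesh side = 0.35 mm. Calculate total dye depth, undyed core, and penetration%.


Total dyed = 0.1 + 0.35 = 0.45 mm
Undyed core = 1.5 - 0.45 = 1.05 mm
Penetration = 0.45 / 1.5 x 100 = 30.0%


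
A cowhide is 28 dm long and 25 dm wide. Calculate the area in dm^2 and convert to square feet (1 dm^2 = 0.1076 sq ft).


Area = 28 x 25 = 700 dm^2
Conversion: 700 x 0.1076 = 75.32 sq ft


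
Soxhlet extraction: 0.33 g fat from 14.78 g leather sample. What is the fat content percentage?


Fat content = 0.33 / 14.78 x 100
Fat = 2.2%


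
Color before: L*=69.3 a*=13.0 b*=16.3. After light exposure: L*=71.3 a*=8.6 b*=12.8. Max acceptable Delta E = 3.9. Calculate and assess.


dL = 2.0, da = -4.4, db = -3.5
dE = sqrt((2.0)^2 + (-4.4)^2 + (-3.5)^2) = 5.97
Max = 3.9
Passes: No


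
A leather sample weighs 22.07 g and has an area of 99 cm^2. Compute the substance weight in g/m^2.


2229.3 g/m^2

Substance weight = mass / area x 10000
SW = 22.07 / 99 x 10000
SW = 2229.3 g/m^2


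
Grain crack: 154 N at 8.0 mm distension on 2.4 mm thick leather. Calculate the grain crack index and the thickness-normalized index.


Crack index = 154 / 8.0 = 19.3 N/mm
Normalized = 19.3 / 2.4 = 8.0 N/mm per mm


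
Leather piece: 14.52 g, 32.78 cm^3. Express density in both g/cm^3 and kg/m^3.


Density = 14.52 / 32.78 = 0.443 g/cm^3
Convert: 0.443 x 1000 = 443 kg/m^3


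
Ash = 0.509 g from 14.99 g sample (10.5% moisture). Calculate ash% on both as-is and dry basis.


As-is ash = 3.40%
Dry-basis ash = 3.79%


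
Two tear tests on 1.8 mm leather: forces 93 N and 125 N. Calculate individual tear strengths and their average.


Tear 1 = 93 / 1.8 = 51.7 N/mm
Tear 2 = 125 / 1.8 = 69.4 N/mm
Average = (51.7 + 69.4) / 2 = 60.6 N/mm


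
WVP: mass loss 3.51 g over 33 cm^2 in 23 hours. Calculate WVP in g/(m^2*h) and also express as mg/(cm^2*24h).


WVP = 3.51 / (33 x 23) x 10000 = 46.25 g/(m^2*h)
Mass loss in mg = 3.51 x 1000 = 3510 mg
Per cm^2 per 24h in mg: 3510 x 24 / (33 x 23) = 84240 / 759 = 110.99 mg/(cm^2*24h)


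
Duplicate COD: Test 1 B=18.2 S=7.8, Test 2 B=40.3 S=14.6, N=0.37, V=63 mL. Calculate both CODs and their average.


COD1 = (18.2 - 7.8) x 0.37 x 8000 / 63 = 488.6 mg/L
COD2 = (40.3 - 14.6) x 0.37 x 8000 / 63 = 1207.5 mg/L
Average = (488.6 + 1207.5) / 2 = 848.1 mg/L


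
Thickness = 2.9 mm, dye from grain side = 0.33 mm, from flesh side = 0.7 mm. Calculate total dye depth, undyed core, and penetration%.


Total dyed = 1.03 mm
Undyed core = 1.87 mm
Penetration = 35.5%


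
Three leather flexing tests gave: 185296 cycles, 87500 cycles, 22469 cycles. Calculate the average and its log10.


Average = 98422 cycles
log10 = 4.99

Average = (185296 + 87500 + 22469) / 3 = 98422 cycles
log10(98422) = 4.99


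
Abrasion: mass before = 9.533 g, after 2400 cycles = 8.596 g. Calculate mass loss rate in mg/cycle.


0.390 mg/cycle

Mass loss = 9.533 - 8.596 = 0.937 g
Rate = 0.937 / 2400 x 1000 = 0.390 mg/cycle


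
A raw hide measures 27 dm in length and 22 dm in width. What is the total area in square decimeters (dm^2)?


594 dm^2


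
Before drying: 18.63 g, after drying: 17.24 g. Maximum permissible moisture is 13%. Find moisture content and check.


Moisture content = 7.5%
Acceptable: Yes

MC = (18.63 - 17.24) / 18.63 x 100 = 7.5%
Maximum: 13%
Acceptable: Yes


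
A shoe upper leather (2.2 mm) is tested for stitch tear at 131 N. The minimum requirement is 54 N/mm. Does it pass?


STS = 131 / 2.2 = 59.5 N/mm
Minimum required: 54 N/mm
Passes: Yes


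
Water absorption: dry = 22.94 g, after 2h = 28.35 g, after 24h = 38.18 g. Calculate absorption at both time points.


2h absorption = 23.6%
24h absorption = 66.4%


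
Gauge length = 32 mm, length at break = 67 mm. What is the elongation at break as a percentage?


109.4%

Extension = 67 - 32 = 35 mm
Elongation = 35 / 32 x 100 = 109.4%


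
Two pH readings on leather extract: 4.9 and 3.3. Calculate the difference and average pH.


Difference = 1.6
Average pH = 4.10

Difference = |4.9 - 3.3| = 1.6
Average = (4.9 + 3.3) / 2 = 4.10


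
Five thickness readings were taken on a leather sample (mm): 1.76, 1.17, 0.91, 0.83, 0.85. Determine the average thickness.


Sum = 1.76 + 1.17 + 0.91 + 0.83 + 0.85 = 5.52
Average = 5.52 / 5 = 1.10 mm


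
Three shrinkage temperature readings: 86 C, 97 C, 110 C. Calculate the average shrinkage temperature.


Average = (86 + 97 + 110) / 3
Average = 293 / 3 = 97.7 C


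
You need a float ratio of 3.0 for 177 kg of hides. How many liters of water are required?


Water = hide weight x target ratio
Water = 177 x 3.0 = 531.0 L


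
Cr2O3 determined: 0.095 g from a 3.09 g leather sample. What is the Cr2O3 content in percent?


3.07%

Cr2O3% = 0.095 / 3.09 x 100
Cr2O3% = 3.07%


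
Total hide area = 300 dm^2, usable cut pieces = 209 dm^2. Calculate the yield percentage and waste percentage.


Yield = 209 / 300 x 100 = 69.7%
Waste = 300 - 209 = 91 dm^2
Waste% = 100 - 69.7 = 30.3%


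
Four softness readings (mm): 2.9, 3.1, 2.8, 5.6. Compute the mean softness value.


3.60 mm


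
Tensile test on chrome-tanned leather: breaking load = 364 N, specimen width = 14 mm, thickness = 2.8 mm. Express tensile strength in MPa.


Cross-section = 14 x 2.8 = 39.2 mm^2
TS = 364 / 39.2 = 9.29 MPa
(1 N/mm^2 = 1 MPa)


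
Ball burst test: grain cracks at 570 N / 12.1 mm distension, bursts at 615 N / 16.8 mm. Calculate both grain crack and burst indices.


Crack index = 47.1 N/mm
Burst index = 36.6 N/mm

Crack index = 570 / 12.1 = 47.1 N/mm
Burst index = 615 / 16.8 = 36.6 N/mm


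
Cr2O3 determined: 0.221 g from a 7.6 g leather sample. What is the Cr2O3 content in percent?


Cr2O3% = 0.221 / 7.6 x 100
Cr2O3% = 2.91%


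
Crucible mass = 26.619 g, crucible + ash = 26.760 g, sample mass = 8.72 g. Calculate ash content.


Ash mass = 26.760 - 26.619 = 0.141 g
Ash% = 0.141 / 8.72 x 100 = 1.62%


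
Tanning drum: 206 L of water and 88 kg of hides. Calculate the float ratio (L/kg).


2.3


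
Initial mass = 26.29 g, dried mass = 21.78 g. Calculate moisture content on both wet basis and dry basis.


Wet basis = 17.2%
Dry basis = 20.7%

Moisture lost = 26.29 - 21.78 = 4.51 g
Wet basis MC = 4.51 / 26.29 x 100 = 17.2%
Dry basis MC = 4.51 / 21.78 x 100 = 20.7%


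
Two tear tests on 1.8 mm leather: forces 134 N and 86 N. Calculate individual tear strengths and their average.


Tear 1 = 74.4 N/mm
Tear 2 = 47.8 N/mm
Average = 61.1 N/mm

Tear 1 = 134 / 1.8 = 74.4 N/mm
Tear 2 = 86 / 1.8 = 47.8 N/mm
Average = (74.4 + 47.8) / 2 = 61.1 N/mm


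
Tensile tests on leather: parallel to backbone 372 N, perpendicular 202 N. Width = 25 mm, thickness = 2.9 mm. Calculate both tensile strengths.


Parallel = 5.13 N/mm^2
Perpendicular = 2.79 N/mm^2

Area = 25 x 2.9 = 72.5 mm^2
TS (parallel) = 372 / 72.5 = 5.13 N/mm^2
TS (perpendicular) = 202 / 72.5 = 2.79 N/mm^2


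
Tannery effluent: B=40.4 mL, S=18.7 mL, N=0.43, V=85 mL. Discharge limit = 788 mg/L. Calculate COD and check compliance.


COD = 878.2 mg/L
Compliant: No


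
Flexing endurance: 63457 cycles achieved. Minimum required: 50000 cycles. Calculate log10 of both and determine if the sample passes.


Achieved: log10 = 4.80
Required: log10 = 4.70
Passes: Yes


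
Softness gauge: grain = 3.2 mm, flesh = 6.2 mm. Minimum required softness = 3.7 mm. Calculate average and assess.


Average = (3.2 + 6.2) / 2 = 4.70 mm
Minimum = 3.7 mm
Meets requirement: Yes


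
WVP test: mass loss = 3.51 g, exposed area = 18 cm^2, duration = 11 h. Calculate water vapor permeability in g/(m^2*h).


177.27 g/(m^2*h)

WVP = mass_loss / (area x time) x 10000
WVP = 3.51 / (18 x 11) x 10000
WVP = 3.51 / 198 x 10000 = 177.27 g/(m^2*h)


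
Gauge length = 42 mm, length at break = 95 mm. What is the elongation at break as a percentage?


Extension = 95 - 42 = 53 mm
Elongation = 53 / 42 x 100 = 126.2%


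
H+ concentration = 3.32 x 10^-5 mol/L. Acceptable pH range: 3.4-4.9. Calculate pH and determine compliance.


pH = 4.48
Compliant: Yes


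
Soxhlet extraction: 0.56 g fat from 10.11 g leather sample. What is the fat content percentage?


5.5%

Fat content = 0.56 / 10.11 x 100
Fat = 5.5%


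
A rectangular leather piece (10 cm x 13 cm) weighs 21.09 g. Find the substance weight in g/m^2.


1622.3 g/m^2

Area = 10 x 13 = 130 cm^2
SW = 21.09 / 130 x 10000 = 1622.3 g/m^2


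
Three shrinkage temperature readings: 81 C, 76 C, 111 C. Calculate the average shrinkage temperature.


Average = (81 + 76 + 111) / 3
Average = 268 / 3 = 89.3 C


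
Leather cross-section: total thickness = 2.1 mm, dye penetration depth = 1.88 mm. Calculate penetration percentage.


89.5%

Penetration% = 1.88 / 2.1 x 100
Penetration = 89.5%


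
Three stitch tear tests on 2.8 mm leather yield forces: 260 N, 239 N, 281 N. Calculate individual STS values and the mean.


STS1 = 92.9 N/mm
STS2 = 85.4 N/mm
STS3 = 100.4 N/mm
Mean = 92.9 N/mm


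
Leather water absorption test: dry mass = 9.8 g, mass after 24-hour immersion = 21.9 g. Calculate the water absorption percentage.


123.5%

Water absorbed = 21.9 - 9.8 = 12.10 g
WA% = 12.10 / 9.8 x 100 = 123.5%


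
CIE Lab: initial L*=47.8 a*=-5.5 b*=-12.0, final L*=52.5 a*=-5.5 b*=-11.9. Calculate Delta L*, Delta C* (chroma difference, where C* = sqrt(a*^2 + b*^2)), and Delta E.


Delta L* = 52.5 - 47.8 = 4.7
C1* = sqrt((-5.5)^2 + (-12.0)^2) = 13.200
C2* = sqrt((-5.5)^2 + (-11.9)^2) = 13.110
Delta C* = 13.110 - 13.200 = -0.09
Delta E = sqrt((4.7)^2 + (0.0)^2 + (0.1)^2) = 4.70


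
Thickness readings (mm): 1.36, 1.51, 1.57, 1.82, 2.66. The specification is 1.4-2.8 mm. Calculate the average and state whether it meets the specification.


Sum = 8.92
Average = 8.92 / 5 = 1.78 mm
Specification range: 1.4 to 2.8 mm
Within spec: Yes


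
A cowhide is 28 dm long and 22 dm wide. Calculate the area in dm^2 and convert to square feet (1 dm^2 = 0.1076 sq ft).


Area = 28 x 22 = 616 dm^2
Conversion: 616 x 0.1076 = 66.28 sq ft


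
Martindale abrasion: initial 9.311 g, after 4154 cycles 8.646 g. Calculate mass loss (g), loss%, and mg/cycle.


Mass loss = 0.665 g
Loss = 7.14%
Rate = 0.160 mg/cycle


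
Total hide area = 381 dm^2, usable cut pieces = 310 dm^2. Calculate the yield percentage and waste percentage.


Yield = 310 / 381 x 100 = 81.4%
Waste = 381 - 310 = 71 dm^2
Waste% = 100 - 81.4 = 18.6%


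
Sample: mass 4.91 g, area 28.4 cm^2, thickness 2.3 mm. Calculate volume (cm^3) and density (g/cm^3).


Volume = 6.532 cm^3
Density = 0.752 g/cm^3


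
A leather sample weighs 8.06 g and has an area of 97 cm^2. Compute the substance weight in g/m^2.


Substance weight = mass / area x 10000
SW = 8.06 / 97 x 10000
SW = 830.9 g/m^2


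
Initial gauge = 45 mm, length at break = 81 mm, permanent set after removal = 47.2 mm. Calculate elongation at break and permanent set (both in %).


Elongation at break = (81 - 45) / 45 x 100 = 80.0%
Permanent set = (47.2 - 45) / 45 x 100 = 4.9%


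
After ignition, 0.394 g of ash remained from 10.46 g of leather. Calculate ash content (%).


3.77%

Ash% = 0.394 / 10.46 x 100
Ash% = 3.77%


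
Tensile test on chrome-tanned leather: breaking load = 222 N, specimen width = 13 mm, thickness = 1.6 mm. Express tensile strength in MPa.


10.67 MPa

Cross-section = 13 x 1.6 = 20.8 mm^2
TS = 222 / 20.8 = 10.67 MPa
(1 N/mm^2 = 1 MPa)


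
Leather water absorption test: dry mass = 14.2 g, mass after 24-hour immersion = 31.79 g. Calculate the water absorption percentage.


123.9%

Water absorbed = 31.79 - 14.2 = 17.59 g
WA% = 17.59 / 14.2 x 100 = 123.9%


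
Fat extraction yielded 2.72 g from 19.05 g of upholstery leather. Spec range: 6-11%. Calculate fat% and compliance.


Fat content = 14.3%
Compliant: No

Fat% = 2.72 / 19.05 x 100 = 14.3%
Spec range: 6-11%
Compliant: No


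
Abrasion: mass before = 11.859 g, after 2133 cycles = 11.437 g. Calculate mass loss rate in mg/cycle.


0.198 mg/cycle

Mass loss = 11.859 - 11.437 = 0.422 g
Rate = 0.422 / 2133 x 1000 = 0.198 mg/cycle


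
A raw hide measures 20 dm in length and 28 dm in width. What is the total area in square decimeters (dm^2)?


560 dm^2


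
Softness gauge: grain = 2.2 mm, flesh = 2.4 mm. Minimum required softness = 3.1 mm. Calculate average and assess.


Average = (2.2 + 2.4) / 2 = 2.30 mm
Minimum = 3.1 mm
Meets requirement: No


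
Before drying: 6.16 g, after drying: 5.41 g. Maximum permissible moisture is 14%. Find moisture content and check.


MC = (6.16 - 5.41) / 6.16 x 100 = 12.2%
Maximum: 14%
Acceptable: Yes


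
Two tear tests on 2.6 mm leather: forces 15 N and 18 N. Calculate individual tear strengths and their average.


Tear 1 = 5.8 N/mm
Tear 2 = 6.9 N/mm
Average = 6.4 N/mm


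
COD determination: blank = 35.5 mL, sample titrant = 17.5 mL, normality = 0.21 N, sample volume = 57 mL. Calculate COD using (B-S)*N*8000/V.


530.5 mg/L

COD = (35.5 - 17.5) x 0.21 x 8000 / 57
COD = 18.0 x 0.21 x 8000 / 57
COD = 530.5 mg/L


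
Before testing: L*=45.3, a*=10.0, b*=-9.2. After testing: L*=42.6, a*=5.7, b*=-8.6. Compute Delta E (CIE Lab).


dL = 42.6 - 45.3 = -2.7
da = 5.7 - 10.0 = -4.3
db = -8.6 - (-9.2) = 0.6
dE = sqrt((-2.7)^2 + (-4.3)^2 + (0.6)^2) = 5.11


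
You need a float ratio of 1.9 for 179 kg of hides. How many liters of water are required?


340.1 L


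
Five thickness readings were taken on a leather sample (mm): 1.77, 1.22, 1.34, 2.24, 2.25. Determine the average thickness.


1.76 mm


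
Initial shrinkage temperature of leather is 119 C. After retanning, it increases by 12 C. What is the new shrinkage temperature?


131 C

New Ts = 119 + 12 = 131 C


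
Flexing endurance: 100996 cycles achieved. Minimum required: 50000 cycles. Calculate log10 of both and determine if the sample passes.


log10(100996) = 5.00
log10(50000) = 4.70
Passes: Yes


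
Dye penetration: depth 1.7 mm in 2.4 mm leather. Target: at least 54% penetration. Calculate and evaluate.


Penetration = 1.7 / 2.4 x 100 = 70.8%
Target: 54%
Meets target: Yes


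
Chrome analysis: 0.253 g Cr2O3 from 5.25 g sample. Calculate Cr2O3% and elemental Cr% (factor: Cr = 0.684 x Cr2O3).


Cr2O3% = 0.253 / 5.25 x 100 = 4.82%
Cr% = 4.82 x 0.684 = 3.30%


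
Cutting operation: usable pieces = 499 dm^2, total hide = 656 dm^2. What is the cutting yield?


76.1%

Yield = usable / total x 100
Yield = 499 / 656 x 100 = 76.1%


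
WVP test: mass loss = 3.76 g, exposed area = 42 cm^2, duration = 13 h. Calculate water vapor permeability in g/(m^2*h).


WVP = mass_loss / (area x time) x 10000
WVP = 3.76 / (42 x 13) x 10000
WVP = 3.76 / 546 x 10000 = 68.86 g/(m^2*h)


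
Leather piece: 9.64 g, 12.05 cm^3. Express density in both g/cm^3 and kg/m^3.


Density = 9.64 / 12.05 = 0.800 g/cm^3
Convert: 0.800 x 1000 = 800 kg/m^3


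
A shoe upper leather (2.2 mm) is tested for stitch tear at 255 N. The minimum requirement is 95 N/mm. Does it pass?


STS = 115.9 N/mm
Passes: Yes


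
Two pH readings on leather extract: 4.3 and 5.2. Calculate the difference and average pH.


Difference = |4.3 - 5.2| = 0.9
Average = (4.3 + 5.2) / 2 = 4.75


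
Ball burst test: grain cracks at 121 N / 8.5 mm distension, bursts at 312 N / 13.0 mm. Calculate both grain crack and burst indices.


Crack index = 121 / 8.5 = 14.2 N/mm
Burst index = 312 / 13.0 = 24.0 N/mm


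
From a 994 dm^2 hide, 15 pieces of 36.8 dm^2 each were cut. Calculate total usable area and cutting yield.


Total usable = 15 x 36.8 = 552.0 dm^2
Yield = 552.0 / 994 x 100 = 55.5%


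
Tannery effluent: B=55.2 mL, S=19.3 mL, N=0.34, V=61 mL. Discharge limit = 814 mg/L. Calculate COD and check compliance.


COD = (55.2 - 19.3) x 0.34 x 8000 / 61 = 1600.8 mg/L
Limit: 814 mg/L
Compliant: No


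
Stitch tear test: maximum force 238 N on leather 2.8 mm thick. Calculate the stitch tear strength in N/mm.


85.0 N/mm


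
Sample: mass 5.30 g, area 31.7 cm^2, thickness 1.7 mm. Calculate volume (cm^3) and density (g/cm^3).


Volume = 5.389 cm^3
Density = 0.983 g/cm^3

Thickness in cm = 1.7 / 10 = 0.17 cm
Volume = 31.7 x 0.17 = 5.389 cm^3
Density = 5.30 / 5.389 = 0.983 g/cm^3


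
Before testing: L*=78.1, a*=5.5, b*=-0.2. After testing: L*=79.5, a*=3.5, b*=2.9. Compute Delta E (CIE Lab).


dL = 79.5 - 78.1 = 1.4
da = 3.5 - 5.5 = -2.0
db = 2.9 - (-0.2) = 3.1
dE = sqrt((1.4)^2 + (-2.0)^2 + (3.1)^2) = 3.95


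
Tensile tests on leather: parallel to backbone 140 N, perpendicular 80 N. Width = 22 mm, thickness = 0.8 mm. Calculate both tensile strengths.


Area = 22 x 0.8 = 17.6 mm^2
TS (parallel) = 140 / 17.6 = 7.95 N/mm^2
TS (perpendicular) = 80 / 17.6 = 4.55 N/mm^2


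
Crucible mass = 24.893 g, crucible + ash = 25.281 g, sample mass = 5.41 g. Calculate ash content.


Ash mass = 0.388 g
Ash content = 7.17%

Ash mass = 25.281 - 24.893 = 0.388 g
Ash% = 0.388 / 5.41 x 100 = 7.17%


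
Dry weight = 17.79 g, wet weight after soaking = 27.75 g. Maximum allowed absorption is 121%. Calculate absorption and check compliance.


Absorption = 56.0%
Compliant: Yes

WA = (27.75 - 17.79) / 17.79 x 100 = 56.0%
Maximum allowed: 121%
Compliant: Yes


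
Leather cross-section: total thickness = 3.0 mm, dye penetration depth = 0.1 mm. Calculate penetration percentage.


Penetration% = 0.1 / 3.0 x 100
Penetration = 3.3%


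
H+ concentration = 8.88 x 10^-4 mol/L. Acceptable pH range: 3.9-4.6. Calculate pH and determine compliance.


pH = -log10(8.88 x 10^-4) = 3.05
Range: 3.9 to 4.6
Compliant: No


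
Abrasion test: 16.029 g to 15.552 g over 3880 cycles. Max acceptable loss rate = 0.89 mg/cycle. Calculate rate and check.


Loss = 16.029 - 15.552 = 0.477 g
Rate = 0.477 g / 3880 cycles x 1000 = 0.123 mg/cycle
Max = 0.89 mg/cycle
Passes: Yes


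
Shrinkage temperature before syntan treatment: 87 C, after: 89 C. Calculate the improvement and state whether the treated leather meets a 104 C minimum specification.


Improvement = 2 C
Meets 104 C spec: No

Improvement = 89 - 87 = 2 C
Spec check: 89 C >= 104 C? No


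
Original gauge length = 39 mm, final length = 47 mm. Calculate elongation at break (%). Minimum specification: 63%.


Elongation = 20.5%
Meets spec: No

Extension = 47 - 39 = 8 mm
Elongation = 8 / 39 x 100 = 20.5%
Minimum required: 63%
Meets specification: No


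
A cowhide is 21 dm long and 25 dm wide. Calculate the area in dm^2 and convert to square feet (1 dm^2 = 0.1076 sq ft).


525 dm^2
56.49 sq ft


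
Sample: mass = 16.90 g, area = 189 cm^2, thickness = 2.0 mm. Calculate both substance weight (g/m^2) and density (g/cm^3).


SW = 16.90 / 189 x 10000 = 894.2 g/m^2
Volume = 189 x 2.0 / 10 = 37.80 cm^3
Density = 16.90 / 37.80 = 0.447 g/cm^3


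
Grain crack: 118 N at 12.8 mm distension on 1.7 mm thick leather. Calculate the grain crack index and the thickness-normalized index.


Crack index = 118 / 12.8 = 9.2 N/mm
Normalized = 9.2 / 1.7 = 5.4 N/mm per mm


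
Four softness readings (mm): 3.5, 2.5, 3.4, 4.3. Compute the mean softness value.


Sum = 3.5 + 2.5 + 3.4 + 4.3
Mean = 13.7 / 4 = 3.43 mm


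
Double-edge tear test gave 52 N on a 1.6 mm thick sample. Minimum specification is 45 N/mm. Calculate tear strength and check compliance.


Tear strength = 52 / 1.6 = 32.5 N/mm
Required minimum = 45 N/mm
Compliant: No


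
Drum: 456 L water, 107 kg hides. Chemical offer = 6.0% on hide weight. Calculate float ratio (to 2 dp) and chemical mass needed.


Float ratio = 4.26
Chemical needed = 6.42 kg


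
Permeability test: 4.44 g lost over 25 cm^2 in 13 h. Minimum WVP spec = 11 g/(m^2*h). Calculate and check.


WVP = 4.44 / (25 x 13) x 10000 = 136.62 g/(m^2*h)
Minimum: 11 g/(m^2*h)
Meets spec: Yes


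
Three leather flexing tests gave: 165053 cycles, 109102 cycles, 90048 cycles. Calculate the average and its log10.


Average = 121401 cycles
log10 = 5.08


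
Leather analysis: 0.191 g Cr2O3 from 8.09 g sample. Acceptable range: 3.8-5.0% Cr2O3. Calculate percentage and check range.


Cr2O3% = 0.191 / 8.09 x 100 = 2.36%
Acceptable range: 3.8 to 5.0%
Within range: No


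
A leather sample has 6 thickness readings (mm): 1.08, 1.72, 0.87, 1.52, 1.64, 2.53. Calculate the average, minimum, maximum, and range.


Sum = 9.36
Average = 9.36 / 6 = 1.56 mm
Minimum = 0.87 mm
Maximum = 2.53 mm
Range = 2.53 - 0.87 = 1.66 mm


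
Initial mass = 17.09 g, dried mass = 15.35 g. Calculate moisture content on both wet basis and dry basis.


Moisture lost = 17.09 - 15.35 = 1.74 g
Wet basis MC = 1.74 / 17.09 x 100 = 10.2%
Dry basis MC = 1.74 / 15.35 x 100 = 11.3%


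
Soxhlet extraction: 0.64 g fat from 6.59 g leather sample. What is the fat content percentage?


9.7%


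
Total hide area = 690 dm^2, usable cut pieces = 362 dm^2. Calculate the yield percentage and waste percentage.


Yield = 52.5%
Waste = 47.5%

Yield = 362 / 690 x 100 = 52.5%
Waste = 690 - 362 = 328 dm^2
Waste% = 100 - 52.5 = 47.5%


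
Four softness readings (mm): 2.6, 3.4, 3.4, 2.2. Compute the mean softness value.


2.90 mm


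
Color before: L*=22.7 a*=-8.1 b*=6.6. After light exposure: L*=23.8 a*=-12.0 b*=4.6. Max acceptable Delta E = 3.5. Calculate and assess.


dL = 1.1, da = -3.9, db = -2.0
dE = sqrt((1.1)^2 + (-3.9)^2 + (-2.0)^2) = 4.52
Max = 3.5
Passes: No


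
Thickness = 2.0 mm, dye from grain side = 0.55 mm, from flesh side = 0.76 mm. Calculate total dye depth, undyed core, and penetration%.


Total dyed = 1.31 mm
Undyed core = 0.69 mm
Penetration = 65.5%


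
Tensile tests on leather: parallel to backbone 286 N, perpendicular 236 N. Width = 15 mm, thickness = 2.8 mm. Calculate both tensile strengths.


Area = 15 x 2.8 = 42.0 mm^2
TS (parallel) = 286 / 42.0 = 6.81 N/mm^2
TS (perpendicular) = 236 / 42.0 = 5.62 N/mm^2


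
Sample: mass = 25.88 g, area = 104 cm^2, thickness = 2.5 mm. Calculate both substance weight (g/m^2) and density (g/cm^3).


SW = 25.88 / 104 x 10000 = 2488.5 g/m^2
Volume = 104 x 2.5 / 10 = 26.00 cm^3
Density = 25.88 / 26.00 = 0.995 g/cm^3


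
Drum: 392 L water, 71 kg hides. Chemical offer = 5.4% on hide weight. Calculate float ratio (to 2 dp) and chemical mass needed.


Float ratio = 5.52
Chemical needed = 3.834 kg

Float ratio = 392 / 71 = 5.52
Chemical = 71 x 5.4 / 100 = 3.834 kg


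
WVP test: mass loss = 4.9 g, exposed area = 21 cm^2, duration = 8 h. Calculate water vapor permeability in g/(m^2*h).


WVP = mass_loss / (area x time) x 10000
WVP = 4.9 / (21 x 8) x 10000
WVP = 4.9 / 168 x 10000 = 291.67 g/(m^2*h)


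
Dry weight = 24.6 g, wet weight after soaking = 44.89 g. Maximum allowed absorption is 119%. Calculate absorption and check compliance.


Absorption = 82.5%
Compliant: Yes


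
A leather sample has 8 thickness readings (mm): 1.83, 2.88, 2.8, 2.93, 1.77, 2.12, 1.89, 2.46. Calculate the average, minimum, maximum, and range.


Average = 2.34 mm
Min = 1.77 mm
Max = 2.93 mm
Range = 1.16 mm

Sum = 18.68
Average = 18.68 / 8 = 2.34 mm
Minimum = 1.77 mm
Maximum = 2.93 mm
Range = 2.93 - 1.77 = 1.16 mm


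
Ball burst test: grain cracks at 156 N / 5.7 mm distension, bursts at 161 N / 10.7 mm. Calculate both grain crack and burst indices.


Crack index = 27.4 N/mm
Burst index = 15.0 N/mm


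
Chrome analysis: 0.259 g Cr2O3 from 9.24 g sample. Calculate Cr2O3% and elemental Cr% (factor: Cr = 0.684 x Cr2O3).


Cr2O3% = 0.259 / 9.24 x 100 = 2.80%
Cr% = 2.80 x 0.684 = 1.92%


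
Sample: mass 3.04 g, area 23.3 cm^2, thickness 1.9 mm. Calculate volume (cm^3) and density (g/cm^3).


Thickness in cm = 1.9 / 10 = 0.19 cm
Volume = 23.3 x 0.19 = 4.427 cm^3
Density = 3.04 / 4.427 = 0.687 g/cm^3


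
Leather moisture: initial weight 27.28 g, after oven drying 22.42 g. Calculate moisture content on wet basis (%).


Moisture = 27.28 - 22.42 = 4.86 g
MC = 4.86 / 27.28 x 100 = 17.8%


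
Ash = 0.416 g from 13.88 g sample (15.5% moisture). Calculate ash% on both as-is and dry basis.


As-is ash = 3.00%
Dry-basis ash = 3.55%

As-is ash% = 0.416 / 13.88 x 100 = 3.00%
Dry mass = 13.88 x (100 - 15.5) / 100 = 11.7286 g
Dry-basis ash% = 0.416 / 11.7286 x 100 = 3.55%
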